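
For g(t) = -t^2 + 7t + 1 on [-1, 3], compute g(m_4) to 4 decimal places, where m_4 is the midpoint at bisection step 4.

-0.8125

midpoint 1: g = 7 > 0 → [-1, 1]
midpoint 0: g = 1 > 0 → [-1, 0]
midpoint -0.5: g = -2.75 < 0 → [-0.5, 0]
midpoint -0.25: g = -0.8125 < 0 → [-0.25, 0]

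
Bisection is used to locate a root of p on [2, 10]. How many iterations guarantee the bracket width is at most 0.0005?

14

Width after n steps is 8/2^n. Need 2^n ≥ 8/0.0005 = 16000.
2^13 = 8192 < 16000 ≤ 2^14 = 16384, so n = 14.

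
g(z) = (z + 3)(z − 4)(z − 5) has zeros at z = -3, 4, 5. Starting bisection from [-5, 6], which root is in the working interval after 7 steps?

g(0.5) = 55.125 > 0, so the root lies in [-5, 0.5]
g(-2.25) = 33.984375 > 0, so the root lies in [-5, -2.25]
g(-3.625) = -41.103516 < 0, so the root lies in [-3.625, -2.25]
g(-2.9375) = 3.4417 > 0, so the root lies in [-3.625, -2.9375]
g(-3.28125) = -16.9588 < 0, so the root lies in [-3.28125, -2.9375]
g(-3.109375) = -6.3058 < 0, so the root lies in [-3.109375, -2.9375]
g(-3.0234375) = -1.3208 < 0, so the root lies in [-3.0234375, -2.9375]

-3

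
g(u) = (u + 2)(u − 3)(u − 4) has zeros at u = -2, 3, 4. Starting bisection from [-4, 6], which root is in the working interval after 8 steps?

m = 1, g(m) = 18 (+); new bracket [-4, 1]
m = -1.5, g(m) = 12.375 (+); new bracket [-4, -1.5]
m = -2.75, g(m) = -29.109375 (−); new bracket [-2.75, -1.5]
m = -2.125, g(m) = -3.9238 (−); new bracket [-2.125, -1.5]
m = -1.8125, g(m) = 5.2449 (+); new bracket [-2.125, -1.8125]
m = -1.96875, g(m) = 0.9268 (+); new bracket [-2.125, -1.96875]
m = -2.046875, g(m) = -1.4305 (−); new bracket [-2.046875, -1.96875]
m = -2.0078125, g(m) = -0.235 (−); new bracket [-2.0078125, -1.96875]

-2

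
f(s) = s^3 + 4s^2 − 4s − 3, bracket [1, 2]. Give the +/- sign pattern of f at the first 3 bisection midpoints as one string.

++-

f(1.5) = 3.375 > 0, so the root lies in [1, 1.5]
f(1.25) = 0.203125 > 0, so the root lies in [1, 1.25]
f(1.125) = -1.013672 < 0, so the root lies in [1.125, 1.25]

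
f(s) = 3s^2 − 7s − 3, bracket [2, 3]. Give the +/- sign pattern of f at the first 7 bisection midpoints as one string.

s = 2.5 gives f = -1.75, negative; keep [2.5, 3]
s = 2.75 gives f = 0.4375, positive; keep [2.5, 2.75]
s = 2.625 gives f = -0.703125, negative; keep [2.625, 2.75]
s = 2.6875 gives f = -0.1445, negative; keep [2.6875, 2.75]
s = 2.71875 gives f = 0.1436, positive; keep [2.6875, 2.71875]
s = 2.703125 gives f = -0.0012, negative; keep [2.703125, 2.71875]
s = 2.7109375 gives f = 0.071, positive; keep [2.703125, 2.7109375]

-+--+-+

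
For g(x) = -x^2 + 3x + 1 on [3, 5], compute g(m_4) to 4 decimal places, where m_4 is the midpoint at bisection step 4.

-0.2656

m = 4, g(m) = -3 (−); new bracket [3, 4]
m = 3.5, g(m) = -0.75 (−); new bracket [3, 3.5]
m = 3.25, g(m) = 0.1875 (+); new bracket [3.25, 3.5]
m = 3.375, g(m) = -0.2656 (−); new bracket [3.25, 3.375]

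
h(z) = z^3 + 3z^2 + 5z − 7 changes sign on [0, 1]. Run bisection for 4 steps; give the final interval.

h(0.5) = -3.625 < 0, so the root lies in [0.5, 1]
h(0.75) = -1.140625 < 0, so the root lies in [0.75, 1]
h(0.875) = 0.341797 > 0, so the root lies in [0.75, 0.875]
h(0.8125) = -0.4207 < 0, so the root lies in [0.8125, 0.875]

[0.8125, 0.875]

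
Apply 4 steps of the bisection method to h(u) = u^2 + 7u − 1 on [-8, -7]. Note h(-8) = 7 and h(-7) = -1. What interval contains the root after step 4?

[-7.1875, -7.125]

u = -7.5 gives h = 2.75, positive; keep [-7.5, -7]
u = -7.25 gives h = 0.8125, positive; keep [-7.25, -7]
u = -7.125 gives h = -0.109375, negative; keep [-7.25, -7.125]
u = -7.1875 gives h = 0.3477, positive; keep [-7.1875, -7.125]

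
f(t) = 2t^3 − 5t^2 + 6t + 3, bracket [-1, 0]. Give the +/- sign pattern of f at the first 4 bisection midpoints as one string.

-+-+

m = -0.5, f(m) = -1.5 (−); new bracket [-0.5, 0]
m = -0.25, f(m) = 1.15625 (+); new bracket [-0.5, -0.25]
m = -0.375, f(m) = -0.058594 (−); new bracket [-0.375, -0.25]
m = -0.3125, f(m) = 0.5757 (+); new bracket [-0.375, -0.3125]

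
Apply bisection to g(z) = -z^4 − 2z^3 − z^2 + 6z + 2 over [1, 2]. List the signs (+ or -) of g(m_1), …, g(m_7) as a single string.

m = 1.5, g(m) = -3.0625 (−); new bracket [1, 1.5]
m = 1.25, g(m) = 1.589844 (+); new bracket [1.25, 1.5]
m = 1.375, g(m) = -0.414307 (−); new bracket [1.25, 1.375]
m = 1.3125, g(m) = 0.6628 (+); new bracket [1.3125, 1.375]
m = 1.34375, g(m) = 0.1437 (+); new bracket [1.34375, 1.375]
m = 1.359375, g(m) = -0.1304 (−); new bracket [1.34375, 1.359375]
m = 1.3515625, g(m) = 0.0079 (+); new bracket [1.3515625, 1.359375]

-+-++-+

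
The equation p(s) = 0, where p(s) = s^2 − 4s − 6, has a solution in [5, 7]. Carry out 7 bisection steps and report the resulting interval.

[5.15625, 5.171875]

midpoint 6: p = 6 > 0 → [5, 6]
midpoint 5.5: p = 2.25 > 0 → [5, 5.5]
midpoint 5.25: p = 0.5625 > 0 → [5, 5.25]
midpoint 5.125: p = -0.2344 < 0 → [5.125, 5.25]
midpoint 5.1875: p = 0.1602 > 0 → [5.125, 5.1875]
midpoint 5.15625: p = -0.0381 < 0 → [5.15625, 5.1875]
midpoint 5.171875: p = 0.0608 > 0 → [5.15625, 5.171875]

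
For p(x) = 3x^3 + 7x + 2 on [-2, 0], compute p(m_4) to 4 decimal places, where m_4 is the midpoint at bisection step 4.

-0.7832

p(-1) = -8 < 0, so the root lies in [-1, 0]
p(-0.5) = -1.875 < 0, so the root lies in [-0.5, 0]
p(-0.25) = 0.203125 > 0, so the root lies in [-0.5, -0.25]
p(-0.375) = -0.7832 < 0, so the root lies in [-0.375, -0.25]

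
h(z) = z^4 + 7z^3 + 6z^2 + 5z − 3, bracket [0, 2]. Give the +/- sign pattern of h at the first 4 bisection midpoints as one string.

z = 1 gives h = 16, positive; keep [0, 1]
z = 0.5 gives h = 1.9375, positive; keep [0, 0.5]
z = 0.25 gives h = -1.261719, negative; keep [0.25, 0.5]
z = 0.375 gives h = 0.1077, positive; keep [0.25, 0.375]

++-+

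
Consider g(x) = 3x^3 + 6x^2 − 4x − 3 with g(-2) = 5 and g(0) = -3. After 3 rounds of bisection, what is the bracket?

g(-1) = 4 > 0, so the root lies in [-1, 0]
g(-0.5) = 0.125 > 0, so the root lies in [-0.5, 0]
g(-0.25) = -1.671875 < 0, so the root lies in [-0.5, -0.25]

[-0.5, -0.25]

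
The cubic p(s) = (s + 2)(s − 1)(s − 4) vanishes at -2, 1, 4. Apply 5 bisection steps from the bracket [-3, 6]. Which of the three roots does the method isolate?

midpoint 1.5: p = -4.375 < 0 → [1.5, 6]
midpoint 3.75: p = -3.953125 < 0 → [3.75, 6]
midpoint 4.875: p = 23.310547 > 0 → [3.75, 4.875]
midpoint 4.3125: p = 6.5344 > 0 → [3.75, 4.3125]
midpoint 4.03125: p = 0.5713 > 0 → [3.75, 4.03125]

4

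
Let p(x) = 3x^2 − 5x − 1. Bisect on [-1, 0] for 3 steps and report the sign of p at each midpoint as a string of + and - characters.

x = -0.5 gives p = 2.25, positive; keep [-0.5, 0]
x = -0.25 gives p = 0.4375, positive; keep [-0.25, 0]
x = -0.125 gives p = -0.328125, negative; keep [-0.25, -0.125]

++-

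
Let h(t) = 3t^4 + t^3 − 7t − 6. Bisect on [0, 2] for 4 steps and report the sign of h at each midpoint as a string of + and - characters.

-+--

t = 1 gives h = -9, negative; keep [1, 2]
t = 1.5 gives h = 2.0625, positive; keep [1, 1.5]
t = 1.25 gives h = -5.472656, negative; keep [1.25, 1.5]
t = 1.375 gives h = -2.302, negative; keep [1.375, 1.5]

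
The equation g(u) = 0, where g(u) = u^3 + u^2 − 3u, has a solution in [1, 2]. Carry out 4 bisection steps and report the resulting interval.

m = 1.5, g(m) = 1.125 (+); new bracket [1, 1.5]
m = 1.25, g(m) = -0.234375 (−); new bracket [1.25, 1.5]
m = 1.375, g(m) = 0.365234 (+); new bracket [1.25, 1.375]
m = 1.3125, g(m) = 0.0461 (+); new bracket [1.25, 1.3125]

[1.25, 1.3125]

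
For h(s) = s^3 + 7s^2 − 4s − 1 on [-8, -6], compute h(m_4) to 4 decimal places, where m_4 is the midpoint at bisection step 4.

-6.8379

s = -7 gives h = 27, positive; keep [-8, -7]
s = -7.5 gives h = 0.875, positive; keep [-8, -7.5]
s = -7.75 gives h = -15.046875, negative; keep [-7.75, -7.5]
s = -7.625 gives h = -6.8379, negative; keep [-7.625, -7.5]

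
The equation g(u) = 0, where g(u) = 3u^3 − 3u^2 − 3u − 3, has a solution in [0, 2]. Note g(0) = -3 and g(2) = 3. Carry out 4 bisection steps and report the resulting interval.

g(1) = -6 < 0, so the root lies in [1, 2]
g(1.5) = -4.125 < 0, so the root lies in [1.5, 2]
g(1.75) = -1.359375 < 0, so the root lies in [1.75, 2]
g(1.875) = 0.6035 > 0, so the root lies in [1.75, 1.875]

[1.75, 1.875]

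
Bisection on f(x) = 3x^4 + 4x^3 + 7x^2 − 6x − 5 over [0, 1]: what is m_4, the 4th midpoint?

f(0.5) = -5.5625 < 0, so the root lies in [0.5, 1]
f(0.75) = -2.925781 < 0, so the root lies in [0.75, 1]
f(0.875) = -0.452393 < 0, so the root lies in [0.875, 1]
f(0.9375) = 1.1407 > 0, so the root lies in [0.875, 0.9375]

0.9375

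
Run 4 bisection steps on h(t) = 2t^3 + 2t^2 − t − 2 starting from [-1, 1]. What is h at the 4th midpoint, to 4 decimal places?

-0.0039

m = 0, h(m) = -2 (−); new bracket [0, 1]
m = 0.5, h(m) = -1.75 (−); new bracket [0.5, 1]
m = 0.75, h(m) = -0.78125 (−); new bracket [0.75, 1]
m = 0.875, h(m) = -0.0039 (−); new bracket [0.875, 1]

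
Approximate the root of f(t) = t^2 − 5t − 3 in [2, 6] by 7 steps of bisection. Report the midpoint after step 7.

t = 4 gives f = -7, negative; keep [4, 6]
t = 5 gives f = -3, negative; keep [5, 6]
t = 5.5 gives f = -0.25, negative; keep [5.5, 6]
t = 5.75 gives f = 1.3125, positive; keep [5.5, 5.75]
t = 5.625 gives f = 0.5156, positive; keep [5.5, 5.625]
t = 5.5625 gives f = 0.1289, positive; keep [5.5, 5.5625]
t = 5.53125 gives f = -0.0615, negative; keep [5.53125, 5.5625]

5.53125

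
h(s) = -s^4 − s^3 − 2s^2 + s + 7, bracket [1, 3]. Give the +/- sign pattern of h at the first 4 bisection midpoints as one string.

s = 2 gives h = -23, negative; keep [1, 2]
s = 1.5 gives h = -4.4375, negative; keep [1, 1.5]
s = 1.25 gives h = 0.730469, positive; keep [1.25, 1.5]
s = 1.375 gives h = -1.5803, negative; keep [1.25, 1.375]

--+-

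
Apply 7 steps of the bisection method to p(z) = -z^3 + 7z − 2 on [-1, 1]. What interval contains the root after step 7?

m = 0, p(m) = -2 (−); new bracket [0, 1]
m = 0.5, p(m) = 1.375 (+); new bracket [0, 0.5]
m = 0.25, p(m) = -0.265625 (−); new bracket [0.25, 0.5]
m = 0.375, p(m) = 0.5723 (+); new bracket [0.25, 0.375]
m = 0.3125, p(m) = 0.157 (+); new bracket [0.25, 0.3125]
m = 0.28125, p(m) = -0.0535 (−); new bracket [0.28125, 0.3125]
m = 0.296875, p(m) = 0.052 (+); new bracket [0.28125, 0.296875]

[0.28125, 0.296875]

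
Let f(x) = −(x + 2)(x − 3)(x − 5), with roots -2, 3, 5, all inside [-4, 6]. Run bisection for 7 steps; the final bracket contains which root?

-2

f(1) = -24 < 0, so the root lies in [-4, 1]
f(-1.5) = -14.625 < 0, so the root lies in [-4, -1.5]
f(-2.75) = 33.421875 > 0, so the root lies in [-2.75, -1.5]
f(-2.125) = 4.5645 > 0, so the root lies in [-2.125, -1.5]
f(-1.8125) = -6.1472 < 0, so the root lies in [-2.125, -1.8125]
f(-1.96875) = -1.0821 < 0, so the root lies in [-2.125, -1.96875]
f(-2.046875) = 1.6671 > 0, so the root lies in [-2.046875, -1.96875]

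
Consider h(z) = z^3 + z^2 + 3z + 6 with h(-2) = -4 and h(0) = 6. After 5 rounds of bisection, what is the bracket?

midpoint -1: h = 3 > 0 → [-2, -1]
midpoint -1.5: h = 0.375 > 0 → [-2, -1.5]
midpoint -1.75: h = -1.546875 < 0 → [-1.75, -1.5]
midpoint -1.625: h = -0.5254 < 0 → [-1.625, -1.5]
midpoint -1.5625: h = -0.0608 < 0 → [-1.5625, -1.5]

[-1.5625, -1.5]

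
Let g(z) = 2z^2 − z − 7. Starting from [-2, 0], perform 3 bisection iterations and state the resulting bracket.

z = -1 gives g = -4, negative; keep [-2, -1]
z = -1.5 gives g = -1, negative; keep [-2, -1.5]
z = -1.75 gives g = 0.875, positive; keep [-1.75, -1.5]

[-1.75, -1.5]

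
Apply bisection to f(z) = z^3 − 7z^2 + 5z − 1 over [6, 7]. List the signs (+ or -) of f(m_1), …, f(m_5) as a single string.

z = 6.5 gives f = 10.375, positive; keep [6, 6.5]
z = 6.25 gives f = 0.953125, positive; keep [6, 6.25]
z = 6.125 gives f = -3.201172, negative; keep [6.125, 6.25]
z = 6.1875 gives f = -1.1692, negative; keep [6.1875, 6.25]
z = 6.21875 gives f = -0.1194, negative; keep [6.21875, 6.25]

++---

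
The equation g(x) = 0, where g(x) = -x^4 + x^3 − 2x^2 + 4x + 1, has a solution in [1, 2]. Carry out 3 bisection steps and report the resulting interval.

midpoint 1.5: g = 0.8125 > 0 → [1.5, 2]
midpoint 1.75: g = -2.144531 < 0 → [1.5, 1.75]
midpoint 1.625: g = -0.463135 < 0 → [1.5, 1.625]

[1.5, 1.625]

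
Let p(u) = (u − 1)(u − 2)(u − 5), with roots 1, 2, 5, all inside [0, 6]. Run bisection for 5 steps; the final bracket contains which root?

5

u = 3 gives p = -4, negative; keep [3, 6]
u = 4.5 gives p = -4.375, negative; keep [4.5, 6]
u = 5.25 gives p = 3.453125, positive; keep [4.5, 5.25]
u = 4.875 gives p = -1.3926, negative; keep [4.875, 5.25]
u = 5.0625 gives p = 0.7776, positive; keep [4.875, 5.0625]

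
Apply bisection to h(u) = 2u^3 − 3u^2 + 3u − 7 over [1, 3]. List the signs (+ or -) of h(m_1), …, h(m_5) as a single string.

m = 2, h(m) = 3 (+); new bracket [1, 2]
m = 1.5, h(m) = -2.5 (−); new bracket [1.5, 2]
m = 1.75, h(m) = -0.21875 (−); new bracket [1.75, 2]
m = 1.875, h(m) = 1.2617 (+); new bracket [1.75, 1.875]
m = 1.8125, h(m) = 0.4907 (+); new bracket [1.75, 1.8125]

+--++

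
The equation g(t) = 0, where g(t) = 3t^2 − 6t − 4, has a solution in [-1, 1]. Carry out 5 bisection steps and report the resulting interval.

midpoint 0: g = -4 < 0 → [-1, 0]
midpoint -0.5: g = -0.25 < 0 → [-1, -0.5]
midpoint -0.75: g = 2.1875 > 0 → [-0.75, -0.5]
midpoint -0.625: g = 0.9219 > 0 → [-0.625, -0.5]
midpoint -0.5625: g = 0.3242 > 0 → [-0.5625, -0.5]

[-0.5625, -0.5]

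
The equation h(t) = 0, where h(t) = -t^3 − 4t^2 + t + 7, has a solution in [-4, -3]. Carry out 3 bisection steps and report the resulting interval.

t = -3.5 gives h = -2.625, negative; keep [-4, -3.5]
t = -3.75 gives h = -0.265625, negative; keep [-4, -3.75]
t = -3.875 gives h = 1.248047, positive; keep [-3.875, -3.75]

[-3.875, -3.75]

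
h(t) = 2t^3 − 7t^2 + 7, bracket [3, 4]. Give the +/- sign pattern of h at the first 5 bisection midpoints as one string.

++-++

m = 3.5, h(m) = 7 (+); new bracket [3, 3.5]
m = 3.25, h(m) = 1.71875 (+); new bracket [3, 3.25]
m = 3.125, h(m) = -0.324219 (−); new bracket [3.125, 3.25]
m = 3.1875, h(m) = 0.6499 (+); new bracket [3.125, 3.1875]
m = 3.15625, h(m) = 0.1512 (+); new bracket [3.125, 3.15625]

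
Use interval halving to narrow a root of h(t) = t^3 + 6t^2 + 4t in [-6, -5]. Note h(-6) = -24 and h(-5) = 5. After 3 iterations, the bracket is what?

[-5.25, -5.125]

m = -5.5, h(m) = -6.875 (−); new bracket [-5.5, -5]
m = -5.25, h(m) = -0.328125 (−); new bracket [-5.25, -5]
m = -5.125, h(m) = 2.482422 (+); new bracket [-5.25, -5.125]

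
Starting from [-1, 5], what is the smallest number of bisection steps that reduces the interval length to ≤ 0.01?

Width after n steps is 6/2^n. Need 2^n ≥ 6/0.01 = 600.
2^9 = 512 < 600 ≤ 2^10 = 1024, so n = 10.

10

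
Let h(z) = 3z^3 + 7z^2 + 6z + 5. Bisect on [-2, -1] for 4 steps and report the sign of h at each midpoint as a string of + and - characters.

+-++

h(-1.5) = 1.625 > 0, so the root lies in [-2, -1.5]
h(-1.75) = -0.140625 < 0, so the root lies in [-1.75, -1.5]
h(-1.625) = 0.861328 > 0, so the root lies in [-1.75, -1.625]
h(-1.6875) = 0.3923 > 0, so the root lies in [-1.75, -1.6875]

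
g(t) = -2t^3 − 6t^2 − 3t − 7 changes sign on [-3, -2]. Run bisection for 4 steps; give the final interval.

[-2.9375, -2.875]

m = -2.5, g(m) = -5.75 (−); new bracket [-3, -2.5]
m = -2.75, g(m) = -2.53125 (−); new bracket [-3, -2.75]
m = -2.875, g(m) = -0.441406 (−); new bracket [-3, -2.875]
m = -2.9375, g(m) = 0.7339 (+); new bracket [-2.9375, -2.875]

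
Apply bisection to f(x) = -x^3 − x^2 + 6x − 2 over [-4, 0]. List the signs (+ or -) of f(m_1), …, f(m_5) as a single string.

--+++

midpoint -2: f = -10 < 0 → [-4, -2]
midpoint -3: f = -2 < 0 → [-4, -3]
midpoint -3.5: f = 7.625 > 0 → [-3.5, -3]
midpoint -3.25: f = 2.2656 > 0 → [-3.25, -3]
midpoint -3.125: f = 0.002 > 0 → [-3.125, -3]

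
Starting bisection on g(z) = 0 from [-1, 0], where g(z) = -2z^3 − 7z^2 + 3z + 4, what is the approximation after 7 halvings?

-0.6171875

m = -0.5, g(m) = 1 (+); new bracket [-1, -0.5]
m = -0.75, g(m) = -1.34375 (−); new bracket [-0.75, -0.5]
m = -0.625, g(m) = -0.121094 (−); new bracket [-0.625, -0.5]
m = -0.5625, g(m) = 0.4536 (+); new bracket [-0.625, -0.5625]
m = -0.59375, g(m) = 0.1696 (+); new bracket [-0.625, -0.59375]
m = -0.609375, g(m) = 0.0251 (+); new bracket [-0.625, -0.609375]
m = -0.6171875, g(m) = -0.0478 (−); new bracket [-0.6171875, -0.609375]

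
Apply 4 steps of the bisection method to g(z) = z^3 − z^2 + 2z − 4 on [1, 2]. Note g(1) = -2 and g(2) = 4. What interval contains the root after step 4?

[1.4375, 1.5]

z = 1.5 gives g = 0.125, positive; keep [1, 1.5]
z = 1.25 gives g = -1.109375, negative; keep [1.25, 1.5]
z = 1.375 gives g = -0.541016, negative; keep [1.375, 1.5]
z = 1.4375 gives g = -0.2209, negative; keep [1.4375, 1.5]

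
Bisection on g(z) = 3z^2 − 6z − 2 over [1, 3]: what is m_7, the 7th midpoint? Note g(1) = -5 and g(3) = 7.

2.296875

midpoint 2: g = -2 < 0 → [2, 3]
midpoint 2.5: g = 1.75 > 0 → [2, 2.5]
midpoint 2.25: g = -0.3125 < 0 → [2.25, 2.5]
midpoint 2.375: g = 0.6719 > 0 → [2.25, 2.375]
midpoint 2.3125: g = 0.168 > 0 → [2.25, 2.3125]
midpoint 2.28125: g = -0.0752 < 0 → [2.28125, 2.3125]
midpoint 2.296875: g = 0.0457 > 0 → [2.28125, 2.296875]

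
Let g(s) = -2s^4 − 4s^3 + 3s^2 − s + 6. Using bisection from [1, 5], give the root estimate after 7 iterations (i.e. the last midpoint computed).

1.09375

midpoint 3: g = -240 < 0 → [1, 3]
midpoint 2: g = -48 < 0 → [1, 2]
midpoint 1.5: g = -12.375 < 0 → [1, 1.5]
midpoint 1.25: g = -3.2578 < 0 → [1, 1.25]
midpoint 1.125: g = -0.2271 < 0 → [1, 1.125]
midpoint 1.0625: g = 0.9775 > 0 → [1.0625, 1.125]
midpoint 1.09375: g = 0.3991 > 0 → [1.09375, 1.125]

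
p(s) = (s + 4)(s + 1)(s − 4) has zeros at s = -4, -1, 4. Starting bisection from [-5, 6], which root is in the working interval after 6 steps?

4

midpoint 0.5: p = -23.625 < 0 → [0.5, 6]
midpoint 3.25: p = -23.109375 < 0 → [3.25, 6]
midpoint 4.625: p = 30.322266 > 0 → [3.25, 4.625]
midpoint 3.9375: p = -2.4495 < 0 → [3.9375, 4.625]
midpoint 4.28125: p = 12.3006 > 0 → [3.9375, 4.28125]
midpoint 4.109375: p = 4.5318 > 0 → [3.9375, 4.109375]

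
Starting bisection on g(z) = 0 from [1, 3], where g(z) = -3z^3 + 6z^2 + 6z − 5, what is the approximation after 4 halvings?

2.625

m = 2, g(m) = 7 (+); new bracket [2, 3]
m = 2.5, g(m) = 0.625 (+); new bracket [2.5, 3]
m = 2.75, g(m) = -5.515625 (−); new bracket [2.5, 2.75]
m = 2.625, g(m) = -2.1699 (−); new bracket [2.5, 2.625]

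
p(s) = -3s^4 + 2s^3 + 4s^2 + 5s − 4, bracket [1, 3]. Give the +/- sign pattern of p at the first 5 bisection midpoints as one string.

-+-++

s = 2 gives p = -10, negative; keep [1, 2]
s = 1.5 gives p = 4.0625, positive; keep [1.5, 2]
s = 1.75 gives p = -0.417969, negative; keep [1.5, 1.75]
s = 1.625 gives p = 2.3508, positive; keep [1.625, 1.75]
s = 1.6875 gives p = 1.1115, positive; keep [1.6875, 1.75]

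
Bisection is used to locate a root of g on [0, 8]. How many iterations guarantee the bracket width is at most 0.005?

11

Width after n steps is 8/2^n. Need 2^n ≥ 8/0.005 = 1600.
2^10 = 1024 < 1600 ≤ 2^11 = 2048, so n = 11.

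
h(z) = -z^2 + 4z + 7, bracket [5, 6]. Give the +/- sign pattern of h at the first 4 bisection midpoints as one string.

-+-+

midpoint 5.5: h = -1.25 < 0 → [5, 5.5]
midpoint 5.25: h = 0.4375 > 0 → [5.25, 5.5]
midpoint 5.375: h = -0.390625 < 0 → [5.25, 5.375]
midpoint 5.3125: h = 0.0273 > 0 → [5.3125, 5.375]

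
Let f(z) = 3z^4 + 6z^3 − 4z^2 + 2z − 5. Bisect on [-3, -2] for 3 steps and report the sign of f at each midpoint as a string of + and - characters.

midpoint -2.5: f = -11.5625 < 0 → [-3, -2.5]
midpoint -2.75: f = 6.042969 > 0 → [-2.75, -2.5]
midpoint -2.625: f = -3.897705 < 0 → [-2.75, -2.625]

-+-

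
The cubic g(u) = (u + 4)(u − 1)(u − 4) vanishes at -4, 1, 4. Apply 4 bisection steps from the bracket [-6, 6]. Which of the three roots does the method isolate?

midpoint 0: g = 16 > 0 → [-6, 0]
midpoint -3: g = 28 > 0 → [-6, -3]
midpoint -4.5: g = -23.375 < 0 → [-4.5, -3]
midpoint -3.75: g = 9.2031 > 0 → [-4.5, -3.75]

-4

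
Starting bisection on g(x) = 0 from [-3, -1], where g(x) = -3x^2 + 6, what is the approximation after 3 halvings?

-1.25

m = -2, g(m) = -6 (−); new bracket [-2, -1]
m = -1.5, g(m) = -0.75 (−); new bracket [-1.5, -1]
m = -1.25, g(m) = 1.3125 (+); new bracket [-1.5, -1.25]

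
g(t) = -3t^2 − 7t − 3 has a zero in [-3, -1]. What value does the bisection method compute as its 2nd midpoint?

-1.5

t = -2 gives g = -1, negative; keep [-2, -1]
t = -1.5 gives g = 0.75, positive; keep [-2, -1.5]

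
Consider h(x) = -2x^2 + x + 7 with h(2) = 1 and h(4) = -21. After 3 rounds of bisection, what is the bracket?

[2, 2.25]

m = 3, h(m) = -8 (−); new bracket [2, 3]
m = 2.5, h(m) = -3 (−); new bracket [2, 2.5]
m = 2.25, h(m) = -0.875 (−); new bracket [2, 2.25]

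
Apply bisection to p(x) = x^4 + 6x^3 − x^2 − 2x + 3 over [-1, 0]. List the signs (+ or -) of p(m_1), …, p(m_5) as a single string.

x = -0.5 gives p = 3.0625, positive; keep [-1, -0.5]
x = -0.75 gives p = 1.722656, positive; keep [-1, -0.75]
x = -0.875 gives p = 0.551025, positive; keep [-1, -0.875]
x = -0.9375 gives p = -0.1753, negative; keep [-0.9375, -0.875]
x = -0.90625 gives p = 0.2, positive; keep [-0.9375, -0.90625]

+++-+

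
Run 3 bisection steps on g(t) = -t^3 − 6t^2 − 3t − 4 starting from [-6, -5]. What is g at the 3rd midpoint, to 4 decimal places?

1.0098

g(-5.5) = -2.625 < 0, so the root lies in [-6, -5.5]
g(-5.75) = 4.984375 > 0, so the root lies in [-5.75, -5.5]
g(-5.625) = 1.009766 > 0, so the root lies in [-5.625, -5.5]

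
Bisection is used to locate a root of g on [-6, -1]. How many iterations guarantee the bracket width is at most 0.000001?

Width after n steps is 5/2^n. Need 2^n ≥ 5/0.000001 = 5000000.
2^22 = 4194304 < 5000000 ≤ 2^23 = 8388608, so n = 23.

23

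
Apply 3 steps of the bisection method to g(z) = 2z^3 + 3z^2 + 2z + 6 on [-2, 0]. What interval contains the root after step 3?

[-2, -1.75]

m = -1, g(m) = 5 (+); new bracket [-2, -1]
m = -1.5, g(m) = 3 (+); new bracket [-2, -1.5]
m = -1.75, g(m) = 0.96875 (+); new bracket [-2, -1.75]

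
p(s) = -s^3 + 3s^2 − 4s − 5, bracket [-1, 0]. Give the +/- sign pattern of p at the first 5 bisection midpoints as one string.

m = -0.5, p(m) = -2.125 (−); new bracket [-1, -0.5]
m = -0.75, p(m) = 0.109375 (+); new bracket [-0.75, -0.5]
m = -0.625, p(m) = -1.083984 (−); new bracket [-0.75, -0.625]
m = -0.6875, p(m) = -0.5071 (−); new bracket [-0.75, -0.6875]
m = -0.71875, p(m) = -0.2039 (−); new bracket [-0.75, -0.71875]

-+---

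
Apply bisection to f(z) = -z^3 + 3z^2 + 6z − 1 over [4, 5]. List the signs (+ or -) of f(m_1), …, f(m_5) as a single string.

-+-+-

m = 4.5, f(m) = -4.375 (−); new bracket [4, 4.5]
m = 4.25, f(m) = 1.921875 (+); new bracket [4.25, 4.5]
m = 4.375, f(m) = -1.068359 (−); new bracket [4.25, 4.375]
m = 4.3125, f(m) = 0.4656 (+); new bracket [4.3125, 4.375]
m = 4.34375, f(m) = -0.2916 (−); new bracket [4.3125, 4.34375]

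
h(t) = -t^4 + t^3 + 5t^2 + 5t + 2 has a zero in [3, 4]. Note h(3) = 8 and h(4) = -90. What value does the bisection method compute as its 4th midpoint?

midpoint 3.5: h = -26.4375 < 0 → [3, 3.5]
midpoint 3.25: h = -6.175781 < 0 → [3, 3.25]
midpoint 3.125: h = 1.603271 > 0 → [3.125, 3.25]
midpoint 3.1875: h = -2.105 < 0 → [3.125, 3.1875]

3.1875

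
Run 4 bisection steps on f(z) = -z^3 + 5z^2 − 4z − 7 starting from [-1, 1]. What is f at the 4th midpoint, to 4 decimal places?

midpoint 0: f = -7 < 0 → [-1, 0]
midpoint -0.5: f = -3.625 < 0 → [-1, -0.5]
midpoint -0.75: f = -0.765625 < 0 → [-1, -0.75]
midpoint -0.875: f = 0.998 > 0 → [-0.875, -0.75]

0.9980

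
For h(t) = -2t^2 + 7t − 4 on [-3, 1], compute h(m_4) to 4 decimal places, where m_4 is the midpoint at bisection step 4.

h(-1) = -13 < 0, so the root lies in [-1, 1]
h(0) = -4 < 0, so the root lies in [0, 1]
h(0.5) = -1 < 0, so the root lies in [0.5, 1]
h(0.75) = 0.125 > 0, so the root lies in [0.5, 0.75]

0.1250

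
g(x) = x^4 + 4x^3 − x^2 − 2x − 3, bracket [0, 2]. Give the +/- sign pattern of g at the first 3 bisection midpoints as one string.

x = 1 gives g = -1, negative; keep [1, 2]
x = 1.5 gives g = 10.3125, positive; keep [1, 1.5]
x = 1.25 gives g = 3.191406, positive; keep [1, 1.25]

-++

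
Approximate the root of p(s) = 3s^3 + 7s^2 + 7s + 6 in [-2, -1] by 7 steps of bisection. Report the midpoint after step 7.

p(-1.5) = 1.125 > 0, so the root lies in [-2, -1.5]
p(-1.75) = -0.890625 < 0, so the root lies in [-1.75, -1.5]
p(-1.625) = 0.236328 > 0, so the root lies in [-1.75, -1.625]
p(-1.6875) = -0.2952 < 0, so the root lies in [-1.6875, -1.625]
p(-1.65625) = -0.0217 < 0, so the root lies in [-1.65625, -1.625]
p(-1.640625) = 0.1092 > 0, so the root lies in [-1.65625, -1.640625]
p(-1.6484375) = 0.0442 > 0, so the root lies in [-1.65625, -1.6484375]

-1.6484375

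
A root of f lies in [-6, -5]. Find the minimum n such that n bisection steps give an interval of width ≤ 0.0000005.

21

Width after n steps is 1/2^n. Need 2^n ≥ 1/0.0000005 = 2000000.
2^20 = 1048576 < 2000000 ≤ 2^21 = 2097152, so n = 21.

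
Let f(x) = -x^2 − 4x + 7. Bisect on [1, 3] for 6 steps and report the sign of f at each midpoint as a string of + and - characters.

midpoint 2: f = -5 < 0 → [1, 2]
midpoint 1.5: f = -1.25 < 0 → [1, 1.5]
midpoint 1.25: f = 0.4375 > 0 → [1.25, 1.5]
midpoint 1.375: f = -0.3906 < 0 → [1.25, 1.375]
midpoint 1.3125: f = 0.0273 > 0 → [1.3125, 1.375]
midpoint 1.34375: f = -0.1807 < 0 → [1.3125, 1.34375]

--+-+-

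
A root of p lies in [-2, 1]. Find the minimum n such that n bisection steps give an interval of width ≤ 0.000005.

20

Width after n steps is 3/2^n. Need 2^n ≥ 3/0.000005 = 600000.
2^19 = 524288 < 600000 ≤ 2^20 = 1048576, so n = 20.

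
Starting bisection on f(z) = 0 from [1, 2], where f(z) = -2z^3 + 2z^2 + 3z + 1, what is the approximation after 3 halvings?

1.875

m = 1.5, f(m) = 3.25 (+); new bracket [1.5, 2]
m = 1.75, f(m) = 1.65625 (+); new bracket [1.75, 2]
m = 1.875, f(m) = 0.472656 (+); new bracket [1.875, 2]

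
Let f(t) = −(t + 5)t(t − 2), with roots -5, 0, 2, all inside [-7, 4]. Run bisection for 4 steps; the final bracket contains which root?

f(-1.5) = -18.375 < 0, so the root lies in [-7, -1.5]
f(-4.25) = -19.921875 < 0, so the root lies in [-7, -4.25]
f(-5.625) = 26.806641 > 0, so the root lies in [-5.625, -4.25]
f(-4.9375) = -2.1409 < 0, so the root lies in [-5.625, -4.9375]

-5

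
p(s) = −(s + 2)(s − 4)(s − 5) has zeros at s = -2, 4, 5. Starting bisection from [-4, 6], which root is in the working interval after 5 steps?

s = 1 gives p = -36, negative; keep [-4, 1]
s = -1.5 gives p = -17.875, negative; keep [-4, -1.5]
s = -2.75 gives p = 39.234375, positive; keep [-2.75, -1.5]
s = -2.125 gives p = 5.4551, positive; keep [-2.125, -1.5]
s = -1.8125 gives p = -7.4246, negative; keep [-2.125, -1.8125]

-2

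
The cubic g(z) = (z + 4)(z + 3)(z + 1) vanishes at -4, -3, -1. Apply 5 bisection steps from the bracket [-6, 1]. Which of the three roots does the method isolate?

m = -2.5, g(m) = -1.125 (−); new bracket [-2.5, 1]
m = -0.75, g(m) = 1.828125 (+); new bracket [-2.5, -0.75]
m = -1.625, g(m) = -2.041016 (−); new bracket [-1.625, -0.75]
m = -1.1875, g(m) = -0.9558 (−); new bracket [-1.1875, -0.75]
m = -0.96875, g(m) = 0.1924 (+); new bracket [-1.1875, -0.96875]

-1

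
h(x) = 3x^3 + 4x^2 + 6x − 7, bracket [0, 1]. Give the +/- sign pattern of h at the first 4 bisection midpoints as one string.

m = 0.5, h(m) = -2.625 (−); new bracket [0.5, 1]
m = 0.75, h(m) = 1.015625 (+); new bracket [0.5, 0.75]
m = 0.625, h(m) = -0.955078 (−); new bracket [0.625, 0.75]
m = 0.6875, h(m) = -0.0095 (−); new bracket [0.6875, 0.75]

-+--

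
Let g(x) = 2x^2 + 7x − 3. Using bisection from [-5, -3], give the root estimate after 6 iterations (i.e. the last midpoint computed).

g(-4) = 1 > 0, so the root lies in [-4, -3]
g(-3.5) = -3 < 0, so the root lies in [-4, -3.5]
g(-3.75) = -1.125 < 0, so the root lies in [-4, -3.75]
g(-3.875) = -0.0938 < 0, so the root lies in [-4, -3.875]
g(-3.9375) = 0.4453 > 0, so the root lies in [-3.9375, -3.875]
g(-3.90625) = 0.1738 > 0, so the root lies in [-3.90625, -3.875]

-3.90625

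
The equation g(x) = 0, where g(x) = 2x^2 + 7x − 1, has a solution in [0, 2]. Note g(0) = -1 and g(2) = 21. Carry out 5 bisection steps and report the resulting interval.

x = 1 gives g = 8, positive; keep [0, 1]
x = 0.5 gives g = 3, positive; keep [0, 0.5]
x = 0.25 gives g = 0.875, positive; keep [0, 0.25]
x = 0.125 gives g = -0.0938, negative; keep [0.125, 0.25]
x = 0.1875 gives g = 0.3828, positive; keep [0.125, 0.1875]

[0.125, 0.1875]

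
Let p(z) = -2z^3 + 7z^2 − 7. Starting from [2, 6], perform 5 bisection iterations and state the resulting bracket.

[3.125, 3.25]

midpoint 4: p = -23 < 0 → [2, 4]
midpoint 3: p = 2 > 0 → [3, 4]
midpoint 3.5: p = -7 < 0 → [3, 3.5]
midpoint 3.25: p = -1.7188 < 0 → [3, 3.25]
midpoint 3.125: p = 0.3242 > 0 → [3.125, 3.25]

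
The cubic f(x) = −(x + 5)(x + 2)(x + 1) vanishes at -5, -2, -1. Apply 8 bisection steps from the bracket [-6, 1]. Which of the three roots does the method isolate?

midpoint -2.5: f = -1.875 < 0 → [-6, -2.5]
midpoint -4.25: f = -5.484375 < 0 → [-6, -4.25]
midpoint -5.125: f = 1.611328 > 0 → [-5.125, -4.25]
midpoint -4.6875: f = -3.0969 < 0 → [-5.125, -4.6875]
midpoint -4.90625: f = -1.0643 < 0 → [-5.125, -4.90625]
midpoint -5.015625: f = 0.1892 > 0 → [-5.015625, -4.90625]
midpoint -4.9609375: f = -0.4581 < 0 → [-5.015625, -4.9609375]
midpoint -4.98828125: f = -0.1397 < 0 → [-5.015625, -4.98828125]

-5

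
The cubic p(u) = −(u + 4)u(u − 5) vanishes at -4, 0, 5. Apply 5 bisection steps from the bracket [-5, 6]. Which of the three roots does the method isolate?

5

p(0.5) = 10.125 > 0, so the root lies in [0.5, 6]
p(3.25) = 41.234375 > 0, so the root lies in [3.25, 6]
p(4.625) = 14.958984 > 0, so the root lies in [4.625, 6]
p(5.3125) = -15.4602 < 0, so the root lies in [4.625, 5.3125]
p(4.96875) = 1.3926 > 0, so the root lies in [4.96875, 5.3125]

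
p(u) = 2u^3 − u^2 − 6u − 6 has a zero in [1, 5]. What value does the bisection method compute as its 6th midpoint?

u = 3 gives p = 21, positive; keep [1, 3]
u = 2 gives p = -6, negative; keep [2, 3]
u = 2.5 gives p = 4, positive; keep [2, 2.5]
u = 2.25 gives p = -1.7812, negative; keep [2.25, 2.5]
u = 2.375 gives p = 0.9023, positive; keep [2.25, 2.375]
u = 2.3125 gives p = -0.4897, negative; keep [2.3125, 2.375]

2.3125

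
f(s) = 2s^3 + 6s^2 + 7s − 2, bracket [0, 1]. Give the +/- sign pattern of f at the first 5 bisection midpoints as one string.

++---

f(0.5) = 3.25 > 0, so the root lies in [0, 0.5]
f(0.25) = 0.15625 > 0, so the root lies in [0, 0.25]
f(0.125) = -1.027344 < 0, so the root lies in [0.125, 0.25]
f(0.1875) = -0.4634 < 0, so the root lies in [0.1875, 0.25]
f(0.21875) = -0.1607 < 0, so the root lies in [0.21875, 0.25]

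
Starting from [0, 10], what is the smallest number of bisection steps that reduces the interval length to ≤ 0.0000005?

Width after n steps is 10/2^n. Need 2^n ≥ 10/0.0000005 = 20000000.
2^24 = 16777216 < 20000000 ≤ 2^25 = 33554432, so n = 25.

25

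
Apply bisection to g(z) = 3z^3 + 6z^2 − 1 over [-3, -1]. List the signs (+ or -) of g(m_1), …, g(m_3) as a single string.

g(-2) = -1 < 0, so the root lies in [-2, -1]
g(-1.5) = 2.375 > 0, so the root lies in [-2, -1.5]
g(-1.75) = 1.296875 > 0, so the root lies in [-2, -1.75]

-++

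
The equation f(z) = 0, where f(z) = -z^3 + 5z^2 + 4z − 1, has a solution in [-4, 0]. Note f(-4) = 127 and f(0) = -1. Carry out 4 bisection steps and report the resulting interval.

[-1, -0.75]

z = -2 gives f = 19, positive; keep [-2, 0]
z = -1 gives f = 1, positive; keep [-1, 0]
z = -0.5 gives f = -1.625, negative; keep [-1, -0.5]
z = -0.75 gives f = -0.7656, negative; keep [-1, -0.75]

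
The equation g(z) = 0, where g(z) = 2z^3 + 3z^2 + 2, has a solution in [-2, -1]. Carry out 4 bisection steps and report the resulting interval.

z = -1.5 gives g = 2, positive; keep [-2, -1.5]
z = -1.75 gives g = 0.46875, positive; keep [-2, -1.75]
z = -1.875 gives g = -0.636719, negative; keep [-1.875, -1.75]
z = -1.8125 gives g = -0.0532, negative; keep [-1.8125, -1.75]

[-1.8125, -1.75]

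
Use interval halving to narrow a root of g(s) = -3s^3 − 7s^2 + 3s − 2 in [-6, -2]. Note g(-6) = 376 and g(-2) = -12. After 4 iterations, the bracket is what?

m = -4, g(m) = 66 (+); new bracket [-4, -2]
m = -3, g(m) = 7 (+); new bracket [-3, -2]
m = -2.5, g(m) = -6.375 (−); new bracket [-3, -2.5]
m = -2.75, g(m) = -0.7969 (−); new bracket [-3, -2.75]

[-3, -2.75]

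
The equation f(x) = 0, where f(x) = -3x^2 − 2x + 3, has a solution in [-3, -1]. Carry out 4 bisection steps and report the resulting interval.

[-1.5, -1.375]

m = -2, f(m) = -5 (−); new bracket [-2, -1]
m = -1.5, f(m) = -0.75 (−); new bracket [-1.5, -1]
m = -1.25, f(m) = 0.8125 (+); new bracket [-1.5, -1.25]
m = -1.375, f(m) = 0.0781 (+); new bracket [-1.5, -1.375]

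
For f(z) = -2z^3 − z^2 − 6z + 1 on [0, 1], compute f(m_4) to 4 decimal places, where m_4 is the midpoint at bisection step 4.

midpoint 0.5: f = -2.5 < 0 → [0, 0.5]
midpoint 0.25: f = -0.59375 < 0 → [0, 0.25]
midpoint 0.125: f = 0.230469 > 0 → [0.125, 0.25]
midpoint 0.1875: f = -0.1733 < 0 → [0.125, 0.1875]

-0.1733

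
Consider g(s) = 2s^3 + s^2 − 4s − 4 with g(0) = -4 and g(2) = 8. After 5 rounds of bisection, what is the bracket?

m = 1, g(m) = -5 (−); new bracket [1, 2]
m = 1.5, g(m) = -1 (−); new bracket [1.5, 2]
m = 1.75, g(m) = 2.78125 (+); new bracket [1.5, 1.75]
m = 1.625, g(m) = 0.7227 (+); new bracket [1.5, 1.625]
m = 1.5625, g(m) = -0.1792 (−); new bracket [1.5625, 1.625]

[1.5625, 1.625]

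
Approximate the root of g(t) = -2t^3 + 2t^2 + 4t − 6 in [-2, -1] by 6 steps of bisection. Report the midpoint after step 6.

m = -1.5, g(m) = -0.75 (−); new bracket [-2, -1.5]
m = -1.75, g(m) = 3.84375 (+); new bracket [-1.75, -1.5]
m = -1.625, g(m) = 1.363281 (+); new bracket [-1.625, -1.5]
m = -1.5625, g(m) = 0.2622 (+); new bracket [-1.5625, -1.5]
m = -1.53125, g(m) = -0.2548 (−); new bracket [-1.5625, -1.53125]
m = -1.546875, g(m) = 0.0009 (+); new bracket [-1.546875, -1.53125]

-1.546875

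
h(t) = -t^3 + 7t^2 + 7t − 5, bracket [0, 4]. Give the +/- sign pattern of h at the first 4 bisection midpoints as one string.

+++-

h(2) = 29 > 0, so the root lies in [0, 2]
h(1) = 8 > 0, so the root lies in [0, 1]
h(0.5) = 0.125 > 0, so the root lies in [0, 0.5]
h(0.25) = -2.8281 < 0, so the root lies in [0.25, 0.5]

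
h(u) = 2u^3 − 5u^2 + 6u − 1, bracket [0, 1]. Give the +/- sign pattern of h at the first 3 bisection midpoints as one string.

midpoint 0.5: h = 1 > 0 → [0, 0.5]
midpoint 0.25: h = 0.21875 > 0 → [0, 0.25]
midpoint 0.125: h = -0.324219 < 0 → [0.125, 0.25]

++-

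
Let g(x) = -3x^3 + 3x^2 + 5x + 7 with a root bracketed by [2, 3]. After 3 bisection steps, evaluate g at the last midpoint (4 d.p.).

2.3848

m = 2.5, g(m) = -8.625 (−); new bracket [2, 2.5]
m = 2.25, g(m) = -0.734375 (−); new bracket [2, 2.25]
m = 2.125, g(m) = 2.384766 (+); new bracket [2.125, 2.25]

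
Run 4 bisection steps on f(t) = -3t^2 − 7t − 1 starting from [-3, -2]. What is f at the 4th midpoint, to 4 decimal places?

-0.0430

midpoint -2.5: f = -2.25 < 0 → [-2.5, -2]
midpoint -2.25: f = -0.4375 < 0 → [-2.25, -2]
midpoint -2.125: f = 0.328125 > 0 → [-2.25, -2.125]
midpoint -2.1875: f = -0.043 < 0 → [-2.1875, -2.125]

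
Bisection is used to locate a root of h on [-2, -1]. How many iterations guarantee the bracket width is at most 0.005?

Width after n steps is 1/2^n. Need 2^n ≥ 1/0.005 = 200.
2^7 = 128 < 200 ≤ 2^8 = 256, so n = 8.

8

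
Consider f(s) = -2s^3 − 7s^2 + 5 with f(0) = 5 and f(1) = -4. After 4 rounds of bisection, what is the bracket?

f(0.5) = 3 > 0, so the root lies in [0.5, 1]
f(0.75) = 0.21875 > 0, so the root lies in [0.75, 1]
f(0.875) = -1.699219 < 0, so the root lies in [0.75, 0.875]
f(0.8125) = -0.6938 < 0, so the root lies in [0.75, 0.8125]

[0.75, 0.8125]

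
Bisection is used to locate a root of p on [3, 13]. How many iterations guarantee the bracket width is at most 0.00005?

Width after n steps is 10/2^n. Need 2^n ≥ 10/0.00005 = 200000.
2^17 = 131072 < 200000 ≤ 2^18 = 262144, so n = 18.

18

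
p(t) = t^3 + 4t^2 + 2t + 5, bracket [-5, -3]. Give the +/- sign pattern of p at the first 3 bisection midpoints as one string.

p(-4) = -3 < 0, so the root lies in [-4, -3]
p(-3.5) = 4.125 > 0, so the root lies in [-4, -3.5]
p(-3.75) = 1.015625 > 0, so the root lies in [-4, -3.75]

-++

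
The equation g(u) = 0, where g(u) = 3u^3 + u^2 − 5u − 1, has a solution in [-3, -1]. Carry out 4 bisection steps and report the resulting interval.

g(-2) = -11 < 0, so the root lies in [-2, -1]
g(-1.5) = -1.375 < 0, so the root lies in [-1.5, -1]
g(-1.25) = 0.953125 > 0, so the root lies in [-1.5, -1.25]
g(-1.375) = -0.0332 < 0, so the root lies in [-1.375, -1.25]

[-1.375, -1.25]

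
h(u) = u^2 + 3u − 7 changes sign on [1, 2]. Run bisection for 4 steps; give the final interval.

u = 1.5 gives h = -0.25, negative; keep [1.5, 2]
u = 1.75 gives h = 1.3125, positive; keep [1.5, 1.75]
u = 1.625 gives h = 0.515625, positive; keep [1.5, 1.625]
u = 1.5625 gives h = 0.1289, positive; keep [1.5, 1.5625]

[1.5, 1.5625]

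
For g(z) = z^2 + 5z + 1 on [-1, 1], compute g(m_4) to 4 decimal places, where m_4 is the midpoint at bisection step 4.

0.3906

midpoint 0: g = 1 > 0 → [-1, 0]
midpoint -0.5: g = -1.25 < 0 → [-0.5, 0]
midpoint -0.25: g = -0.1875 < 0 → [-0.25, 0]
midpoint -0.125: g = 0.3906 > 0 → [-0.25, -0.125]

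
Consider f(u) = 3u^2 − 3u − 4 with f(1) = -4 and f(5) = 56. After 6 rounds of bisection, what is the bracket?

f(3) = 14 > 0, so the root lies in [1, 3]
f(2) = 2 > 0, so the root lies in [1, 2]
f(1.5) = -1.75 < 0, so the root lies in [1.5, 2]
f(1.75) = -0.0625 < 0, so the root lies in [1.75, 2]
f(1.875) = 0.9219 > 0, so the root lies in [1.75, 1.875]
f(1.8125) = 0.418 > 0, so the root lies in [1.75, 1.8125]

[1.75, 1.8125]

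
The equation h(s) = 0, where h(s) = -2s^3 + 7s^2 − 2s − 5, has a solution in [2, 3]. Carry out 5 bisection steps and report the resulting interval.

[2.8125, 2.84375]

h(2.5) = 2.5 > 0, so the root lies in [2.5, 3]
h(2.75) = 0.84375 > 0, so the root lies in [2.75, 3]
h(2.875) = -0.417969 < 0, so the root lies in [2.75, 2.875]
h(2.8125) = 0.2515 > 0, so the root lies in [2.8125, 2.875]
h(2.84375) = -0.0734 < 0, so the root lies in [2.8125, 2.84375]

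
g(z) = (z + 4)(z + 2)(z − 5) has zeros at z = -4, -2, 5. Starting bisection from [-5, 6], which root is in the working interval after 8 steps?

5

z = 0.5 gives g = -50.625, negative; keep [0.5, 6]
z = 3.25 gives g = -66.609375, negative; keep [3.25, 6]
z = 4.625 gives g = -21.427734, negative; keep [4.625, 6]
z = 5.3125 gives g = 21.2805, positive; keep [4.625, 5.3125]
z = 4.96875 gives g = -1.9532, negative; keep [4.96875, 5.3125]
z = 5.140625 gives g = 9.1786, positive; keep [4.96875, 5.140625]
z = 5.0546875 gives g = 3.4933, positive; keep [4.96875, 5.0546875]
z = 5.01171875 gives g = 0.7405, positive; keep [4.96875, 5.01171875]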